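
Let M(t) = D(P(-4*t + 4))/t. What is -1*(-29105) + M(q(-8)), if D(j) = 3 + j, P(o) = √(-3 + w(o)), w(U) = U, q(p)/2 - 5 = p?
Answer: 87311/3 ≈ 29104.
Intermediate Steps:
q(p) = 10 + 2*p
P(o) = √(-3 + o)
M(t) = (3 + √(1 - 4*t))/t (M(t) = (3 + √(-3 + (-4*t + 4)))/t = (3 + √(-3 + (4 - 4*t)))/t = (3 + √(1 - 4*t))/t)
-1*(-29105) + M(q(-8)) = -1*(-29105) + (3 + √(1 - 4*(10 + 2*(-8))))/(10 + 2*(-8)) = 29105 + (3 + √(1 - 4*(10 - 16)))/(10 - 16) = 29105 + (3 + √(1 - 4*(-6)))/(-6) = 29105 - (3 + √(1 + 24))/6 = 29105 - (3 + √25)/6 = 29105 - (3 + 5)/6 = 29105 - ⅙*8 = 29105 - 4/3 = 87311/3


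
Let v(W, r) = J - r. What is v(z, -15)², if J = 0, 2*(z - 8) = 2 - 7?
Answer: 225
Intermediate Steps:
z = 11/2 (z = 8 + (2 - 7)/2 = 8 + (½)*(-5) = 8 - 5/2 = 11/2 ≈ 5.5000)
v(W, r) = -r (v(W, r) = 0 - r = -r)
v(z, -15)² = (-1*(-15))² = 15² = 225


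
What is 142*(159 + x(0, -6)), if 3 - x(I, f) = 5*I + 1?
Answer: 22862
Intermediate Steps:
x(I, f) = 2 - 5*I (x(I, f) = 3 - (5*I + 1) = 3 - (1 + 5*I) = 3 + (-1 - 5*I) = 2 - 5*I)
142*(159 + x(0, -6)) = 142*(159 + (2 - 5*0)) = 142*(159 + (2 + 0)) = 142*(159 + 2) = 142*161 = 22862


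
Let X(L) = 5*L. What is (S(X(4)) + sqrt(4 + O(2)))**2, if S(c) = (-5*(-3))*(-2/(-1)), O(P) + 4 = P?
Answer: (30 + sqrt(2))**2 ≈ 986.85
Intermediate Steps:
O(P) = -4 + P
S(c) = 30 (S(c) = 15*(-2*(-1)) = 15*2 = 30)
(S(X(4)) + sqrt(4 + O(2)))**2 = (30 + sqrt(4 + (-4 + 2)))**2 = (30 + sqrt(4 - 2))**2 = (30 + sqrt(2))**2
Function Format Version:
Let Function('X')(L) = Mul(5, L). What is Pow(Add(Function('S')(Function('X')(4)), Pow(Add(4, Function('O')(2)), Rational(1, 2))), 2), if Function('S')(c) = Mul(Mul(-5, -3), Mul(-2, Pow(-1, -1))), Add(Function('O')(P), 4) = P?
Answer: Pow(Add(30, Pow(2, Rational(1, 2))), 2) ≈ 986.85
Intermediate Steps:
Function('O')(P) = Add(-4, P)
Function('S')(c) = 30 (Function('S')(c) = Mul(15, Mul(-2, -1)) = Mul(15, 2) = 30)
Pow(Add(Function('S')(Function('X')(4)), Pow(Add(4, Function('O')(2)), Rational(1, 2))), 2) = Pow(Add(30, Pow(Add(4, Add(-4, 2)), Rational(1, 2))), 2) = Pow(Add(30, Pow(Add(4, -2), Rational(1, 2))), 2) = Pow(Add(30, Pow(2, Rational(1, 2))), 2)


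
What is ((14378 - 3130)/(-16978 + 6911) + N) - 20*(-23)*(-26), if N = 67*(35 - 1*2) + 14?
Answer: -98013493/10067 ≈ -9736.1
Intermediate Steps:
N = 2225 (N = 67*(35 - 2) + 14 = 67*33 + 14 = 2211 + 14 = 2225)
((14378 - 3130)/(-16978 + 6911) + N) - 20*(-23)*(-26) = ((14378 - 3130)/(-16978 + 6911) + 2225) - 20*(-23)*(-26) = (11248/(-10067) + 2225) + 460*(-26) = (11248*(-1/10067) + 2225) - 11960 = (-11248/10067 + 2225) - 11960 = 22387827/10067 - 11960 = -98013493/10067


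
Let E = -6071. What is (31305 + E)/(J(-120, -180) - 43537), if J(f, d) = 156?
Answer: -25234/43381 ≈ -0.58168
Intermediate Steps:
(31305 + E)/(J(-120, -180) - 43537) = (31305 - 6071)/(156 - 43537) = 25234/(-43381) = 25234*(-1/43381) = -25234/43381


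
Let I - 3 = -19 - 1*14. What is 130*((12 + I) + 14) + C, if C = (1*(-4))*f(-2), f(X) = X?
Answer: -512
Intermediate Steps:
I = -30 (I = 3 + (-19 - 1*14) = 3 + (-19 - 14) = 3 - 33 = -30)
C = 8 (C = (1*(-4))*(-2) = -4*(-2) = 8)
130*((12 + I) + 14) + C = 130*((12 - 30) + 14) + 8 = 130*(-18 + 14) + 8 = 130*(-4) + 8 = -520 + 8 = -512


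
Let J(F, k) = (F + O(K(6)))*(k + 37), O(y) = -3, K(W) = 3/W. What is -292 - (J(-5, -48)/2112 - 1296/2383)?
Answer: -16671343/57192 ≈ -291.50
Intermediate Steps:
J(F, k) = (-3 + F)*(37 + k) (J(F, k) = (F - 3)*(k + 37) = (-3 + F)*(37 + k))
-292 - (J(-5, -48)/2112 - 1296/2383) = -292 - ((-111 - 3*(-48) + 37*(-5) - 5*(-48))/2112 - 1296/2383) = -292 - ((-111 + 144 - 185 + 240)*(1/2112) - 1296*1/2383) = -292 - (88*(1/2112) - 1296/2383) = -292 - (1/24 - 1296/2383) = -292 - 1*(-28721/57192) = -292 + 28721/57192 = -16671343/57192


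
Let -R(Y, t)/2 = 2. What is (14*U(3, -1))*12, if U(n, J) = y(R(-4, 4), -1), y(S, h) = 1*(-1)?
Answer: -168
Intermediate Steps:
R(Y, t) = -4 (R(Y, t) = -2*2 = -4)
y(S, h) = -1
U(n, J) = -1
(14*U(3, -1))*12 = (14*(-1))*12 = -14*12 = -168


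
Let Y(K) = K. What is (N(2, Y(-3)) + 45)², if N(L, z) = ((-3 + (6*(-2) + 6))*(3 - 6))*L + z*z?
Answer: 11664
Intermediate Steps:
N(L, z) = z² + 27*L (N(L, z) = ((-3 + (-12 + 6))*(-3))*L + z² = ((-3 - 6)*(-3))*L + z² = (-9*(-3))*L + z² = 27*L + z² = z² + 27*L)
(N(2, Y(-3)) + 45)² = (((-3)² + 27*2) + 45)² = ((9 + 54) + 45)² = (63 + 45)² = 108² = 11664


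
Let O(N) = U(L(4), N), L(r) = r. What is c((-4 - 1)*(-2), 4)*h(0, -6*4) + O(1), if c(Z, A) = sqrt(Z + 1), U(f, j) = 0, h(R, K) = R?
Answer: 0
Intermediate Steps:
O(N) = 0
c(Z, A) = sqrt(1 + Z)
c((-4 - 1)*(-2), 4)*h(0, -6*4) + O(1) = sqrt(1 + (-4 - 1)*(-2))*0 + 0 = sqrt(1 - 5*(-2))*0 + 0 = sqrt(1 + 10)*0 + 0 = sqrt(11)*0 + 0 = 0 + 0 = 0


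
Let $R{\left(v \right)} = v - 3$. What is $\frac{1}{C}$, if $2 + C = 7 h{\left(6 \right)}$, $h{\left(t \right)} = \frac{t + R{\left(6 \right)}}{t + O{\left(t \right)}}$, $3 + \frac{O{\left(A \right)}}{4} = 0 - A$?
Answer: $- \frac{10}{41} \approx -0.2439$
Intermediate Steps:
$R{\left(v \right)} = -3 + v$
$O{\left(A \right)} = -12 - 4 A$ ($O{\left(A \right)} = -12 + 4 \left(0 - A\right) = -12 + 4 \left(- A\right) = -12 - 4 A$)
$h{\left(t \right)} = \frac{3 + t}{-12 - 3 t}$ ($h{\left(t \right)} = \frac{t + \left(-3 + 6\right)}{t - \left(12 + 4 t\right)} = \frac{t + 3}{-12 - 3 t} = \frac{3 + t}{-12 - 3 t}$)
$C = - \frac{41}{10}$ ($C = -2 + 7 \frac{-3 - 6}{3 \left(4 + 6\right)} = -2 + 7 \frac{-3 - 6}{3 \cdot 10} = -2 + 7 \cdot \frac{1}{3} \cdot \frac{1}{10} \left(-9\right) = -2 + 7 \left(- \frac{3}{10}\right) = -2 - \frac{21}{10} = - \frac{41}{10} \approx -4.1$)
$\frac{1}{C} = \frac{1}{- \frac{41}{10}} = - \frac{10}{41}$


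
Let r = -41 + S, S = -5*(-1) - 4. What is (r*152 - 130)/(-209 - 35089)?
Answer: 345/1961 ≈ 0.17593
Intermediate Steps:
S = 1 (S = 5 - 4 = 1)
r = -40 (r = -41 + 1 = -40)
(r*152 - 130)/(-209 - 35089) = (-40*152 - 130)/(-209 - 35089) = (-6080 - 130)/(-35298) = -6210*(-1/35298) = 345/1961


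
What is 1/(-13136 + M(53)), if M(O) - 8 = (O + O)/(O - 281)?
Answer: -114/1496645 ≈ -7.6170e-5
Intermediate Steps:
M(O) = 8 + 2*O/(-281 + O) (M(O) = 8 + (O + O)/(O - 281) = 8 + (2*O)/(-281 + O) = 8 + 2*O/(-281 + O))
1/(-13136 + M(53)) = 1/(-13136 + 2*(-1124 + 5*53)/(-281 + 53)) = 1/(-13136 + 2*(-1124 + 265)/(-228)) = 1/(-13136 + 2*(-1/228)*(-859)) = 1/(-13136 + 859/114) = 1/(-1496645/114) = -114/1496645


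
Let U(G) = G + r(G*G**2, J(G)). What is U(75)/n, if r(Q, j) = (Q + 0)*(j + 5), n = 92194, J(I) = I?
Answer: 33750075/92194 ≈ 366.08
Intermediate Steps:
r(Q, j) = Q*(5 + j)
U(G) = G + G**3*(5 + G) (U(G) = G + (G*G**2)*(5 + G) = G + G**3*(5 + G))
U(75)/n = (75*(1 + 75**2*(5 + 75)))/92194 = (75*(1 + 5625*80))*(1/92194) = (75*(1 + 450000))*(1/92194) = (75*450001)*(1/92194) = 33750075*(1/92194) = 33750075/92194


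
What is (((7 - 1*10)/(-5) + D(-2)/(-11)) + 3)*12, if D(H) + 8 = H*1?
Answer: 2976/55 ≈ 54.109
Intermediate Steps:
D(H) = -8 + H (D(H) = -8 + H*1 = -8 + H)
(((7 - 1*10)/(-5) + D(-2)/(-11)) + 3)*12 = (((7 - 1*10)/(-5) + (-8 - 2)/(-11)) + 3)*12 = (((7 - 10)*(-⅕) - 10*(-1/11)) + 3)*12 = ((-3*(-⅕) + 10/11) + 3)*12 = ((⅗ + 10/11) + 3)*12 = (83/55 + 3)*12 = (248/55)*12 = 2976/55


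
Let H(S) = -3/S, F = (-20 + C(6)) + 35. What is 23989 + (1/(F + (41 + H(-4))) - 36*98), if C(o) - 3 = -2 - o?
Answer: 4235431/207 ≈ 20461.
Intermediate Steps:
C(o) = 1 - o (C(o) = 3 + (-2 - o) = 1 - o)
F = 10 (F = (-20 + (1 - 1*6)) + 35 = (-20 + (1 - 6)) + 35 = (-20 - 5) + 35 = -25 + 35 = 10)
23989 + (1/(F + (41 + H(-4))) - 36*98) = 23989 + (1/(10 + (41 - 3/(-4))) - 36*98) = 23989 + (1/(10 + (41 - 3*(-1/4))) - 3528) = 23989 + (1/(10 + (41 + 3/4)) - 3528) = 23989 + (1/(10 + 167/4) - 3528) = 23989 + (1/(207/4) - 3528) = 23989 + (4/207 - 3528) = 23989 - 730292/207 = 4235431/207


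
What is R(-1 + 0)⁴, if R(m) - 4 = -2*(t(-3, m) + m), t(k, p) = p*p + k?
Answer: 10000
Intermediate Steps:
t(k, p) = k + p² (t(k, p) = p² + k = k + p²)
R(m) = 10 - 2*m - 2*m² (R(m) = 4 - 2*((-3 + m²) + m) = 4 - 2*(-3 + m + m²) = 4 + (6 - 2*m - 2*m²) = 10 - 2*m - 2*m²)
R(-1 + 0)⁴ = (10 - 2*(-1 + 0) - 2*(-1 + 0)²)⁴ = (10 - 2*(-1) - 2*(-1)²)⁴ = (10 + 2 - 2*1)⁴ = (10 + 2 - 2)⁴ = 10⁴ = 10000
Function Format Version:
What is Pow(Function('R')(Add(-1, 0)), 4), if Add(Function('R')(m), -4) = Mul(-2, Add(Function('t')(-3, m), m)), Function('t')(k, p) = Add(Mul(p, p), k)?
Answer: 10000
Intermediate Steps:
Function('t')(k, p) = Add(k, Pow(p, 2)) (Function('t')(k, p) = Add(Pow(p, 2), k) = Add(k, Pow(p, 2)))
Function('R')(m) = Add(10, Mul(-2, m), Mul(-2, Pow(m, 2))) (Function('R')(m) = Add(4, Mul(-2, Add(Add(-3, Pow(m, 2)), m))) = Add(4, Mul(-2, Add(-3, m, Pow(m, 2)))) = Add(4, Add(6, Mul(-2, m), Mul(-2, Pow(m, 2)))) = Add(10, Mul(-2, m), Mul(-2, Pow(m, 2))))
Pow(Function('R')(Add(-1, 0)), 4) = Pow(Add(10, Mul(-2, Add(-1, 0)), Mul(-2, Pow(Add(-1, 0), 2))), 4) = Pow(Add(10, Mul(-2, -1), Mul(-2, Pow(-1, 2))), 4) = Pow(Add(10, 2, Mul(-2, 1)), 4) = Pow(Add(10, 2, -2), 4) = Pow(10, 4) = 10000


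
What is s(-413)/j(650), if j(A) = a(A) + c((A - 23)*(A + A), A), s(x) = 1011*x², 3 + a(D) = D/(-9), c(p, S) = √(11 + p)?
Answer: 1050708963087/65565662 + 13968065979*√815111/65565662 ≈ 2.0836e+5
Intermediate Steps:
a(D) = -3 - D/9 (a(D) = -3 + D/(-9) = -3 + D*(-⅑) = -3 - D/9)
j(A) = -3 + √(11 + 2*A*(-23 + A)) - A/9 (j(A) = (-3 - A/9) + √(11 + (A - 23)*(A + A)) = (-3 - A/9) + √(11 + (-23 + A)*(2*A)) = (-3 - A/9) + √(11 + 2*A*(-23 + A)) = -3 + √(11 + 2*A*(-23 + A)) - A/9)
s(-413)/j(650) = (1011*(-413)²)/(-3 + √(11 + 2*650*(-23 + 650)) - ⅑*650) = (1011*170569)/(-3 + √(11 + 2*650*627) - 650/9) = 172445259/(-3 + √(11 + 815100) - 650/9) = 172445259/(-3 + √815111 - 650/9) = 172445259/(-677/9 + √815111)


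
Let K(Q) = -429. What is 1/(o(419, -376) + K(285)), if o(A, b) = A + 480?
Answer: 1/470 ≈ 0.0021277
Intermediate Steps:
o(A, b) = 480 + A
1/(o(419, -376) + K(285)) = 1/((480 + 419) - 429) = 1/(899 - 429) = 1/470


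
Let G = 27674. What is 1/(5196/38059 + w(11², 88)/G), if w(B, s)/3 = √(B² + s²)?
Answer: 50483462473219888/6794974938267717 - 440939868041134*√185/6794974938267717 ≈ 6.5469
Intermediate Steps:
w(B, s) = 3*√(B² + s²)
1/(5196/38059 + w(11², 88)/G) = 1/(5196/38059 + (3*√((11²)² + 88²))/27674) = 1/(5196*(1/38059) + (3*√(121² + 7744))*(1/27674)) = 1/(5196/38059 + (3*√(14641 + 7744))*(1/27674)) = 1/(5196/38059 + (3*√22385)*(1/27674)) = 1/(5196/38059 + (3*(11*√185))*(1/27674)) = 1/(5196/38059 + (33*√185)*(1/27674)) = 1/(5196/38059 + 33*√185/27674)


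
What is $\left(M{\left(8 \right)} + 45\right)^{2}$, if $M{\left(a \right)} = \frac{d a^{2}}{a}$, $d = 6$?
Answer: $8649$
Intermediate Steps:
$M{\left(a \right)} = 6 a$ ($M{\left(a \right)} = \frac{6 a^{2}}{a} = 6 a$)
$\left(M{\left(8 \right)} + 45\right)^{2} = \left(6 \cdot 8 + 45\right)^{2} = \left(48 + 45\right)^{2} = 93^{2} = 8649$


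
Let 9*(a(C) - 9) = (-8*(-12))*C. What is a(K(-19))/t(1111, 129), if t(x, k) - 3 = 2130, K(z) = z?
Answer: -581/6399 ≈ -0.090795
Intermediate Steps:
t(x, k) = 2133 (t(x, k) = 3 + 2130 = 2133)
a(C) = 9 + 32*C/3 (a(C) = 9 + ((-8*(-12))*C)/9 = 9 + (96*C)/9 = 9 + 32*C/3)
a(K(-19))/t(1111, 129) = (9 + (32/3)*(-19))/2133 = (9 - 608/3)*(1/2133) = -581/3*1/2133 = -581/6399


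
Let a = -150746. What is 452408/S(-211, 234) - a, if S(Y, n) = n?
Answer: 17863486/117 ≈ 1.5268e+5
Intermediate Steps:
452408/S(-211, 234) - a = 452408/234 - 1*(-150746) = 452408*(1/234) + 150746 = 226204/117 + 150746 = 17863486/117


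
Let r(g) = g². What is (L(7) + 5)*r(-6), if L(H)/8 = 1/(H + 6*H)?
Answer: 9108/49 ≈ 185.88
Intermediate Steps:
L(H) = 8/(7*H) (L(H) = 8/(H + 6*H) = 8/((7*H)) = 8*(1/(7*H)) = 8/(7*H))
(L(7) + 5)*r(-6) = ((8/7)/7 + 5)*(-6)² = ((8/7)*(⅐) + 5)*36 = (8/49 + 5)*36 = (253/49)*36 = 9108/49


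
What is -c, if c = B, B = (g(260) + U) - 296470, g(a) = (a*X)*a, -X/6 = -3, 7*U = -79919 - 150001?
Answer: -6212390/7 ≈ -8.8748e+5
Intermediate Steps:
U = -229920/7 (U = (-79919 - 150001)/7 = (1/7)*(-229920) = -229920/7 ≈ -32846.)
X = 18 (X = -6*(-3) = 18)
g(a) = 18*a**2 (g(a) = (a*18)*a = (18*a)*a = 18*a**2)
B = 6212390/7 (B = (18*260**2 - 229920/7) - 296470 = (18*67600 - 229920/7) - 296470 = (1216800 - 229920/7) - 296470 = 8287680/7 - 296470 = 6212390/7 ≈ 8.8748e+5)
c = 6212390/7 ≈ 8.8748e+5
-c = -1*6212390/7 = -6212390/7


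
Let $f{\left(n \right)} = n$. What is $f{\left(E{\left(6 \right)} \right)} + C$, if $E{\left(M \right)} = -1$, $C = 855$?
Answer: $854$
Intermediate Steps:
$f{\left(E{\left(6 \right)} \right)} + C = -1 + 855 = 854$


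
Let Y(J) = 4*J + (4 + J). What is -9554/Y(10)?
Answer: -4777/27 ≈ -176.93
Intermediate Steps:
Y(J) = 4 + 5*J
-9554/Y(10) = -9554/(4 + 5*10) = -9554/(4 + 50) = -9554/54 = -9554*1/54 = -4777/27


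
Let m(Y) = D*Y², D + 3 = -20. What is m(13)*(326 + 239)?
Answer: -2196155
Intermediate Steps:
D = -23 (D = -3 - 20 = -23)
m(Y) = -23*Y²
m(13)*(326 + 239) = (-23*13²)*(326 + 239) = -23*169*565 = -3887*565 = -2196155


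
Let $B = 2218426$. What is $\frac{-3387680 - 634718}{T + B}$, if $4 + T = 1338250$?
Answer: $- \frac{2011199}{1778336} \approx -1.1309$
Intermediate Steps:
$T = 1338246$ ($T = -4 + 1338250 = 1338246$)
$\frac{-3387680 - 634718}{T + B} = \frac{-3387680 - 634718}{1338246 + 2218426} = - \frac{4022398}{3556672} = \left(-4022398\right) \frac{1}{3556672} = - \frac{2011199}{1778336}$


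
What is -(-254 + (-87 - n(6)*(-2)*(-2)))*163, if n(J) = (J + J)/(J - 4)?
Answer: 59495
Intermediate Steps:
n(J) = 2*J/(-4 + J) (n(J) = (2*J)/(-4 + J) = 2*J/(-4 + J))
-(-254 + (-87 - n(6)*(-2)*(-2)))*163 = -(-254 + (-87 - (2*6/(-4 + 6))*(-2)*(-2)))*163 = -(-254 + (-87 - (2*6/2)*(-2)*(-2)))*163 = -(-254 + (-87 - (2*6*(½))*(-2)*(-2)))*163 = -(-254 + (-87 - 6*(-2)*(-2)))*163 = -(-254 + (-87 - (-12)*(-2)))*163 = -(-254 + (-87 - 1*24))*163 = -(-254 + (-87 - 24))*163 = -(-254 - 111)*163 = -(-365)*163 = -1*(-59495) = 59495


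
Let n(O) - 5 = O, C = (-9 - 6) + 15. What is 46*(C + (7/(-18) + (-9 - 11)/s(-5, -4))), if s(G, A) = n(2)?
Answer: -9407/63 ≈ -149.32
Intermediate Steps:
C = 0 (C = -15 + 15 = 0)
n(O) = 5 + O
s(G, A) = 7 (s(G, A) = 5 + 2 = 7)
46*(C + (7/(-18) + (-9 - 11)/s(-5, -4))) = 46*(0 + (7/(-18) + (-9 - 11)/7)) = 46*(0 + (7*(-1/18) - 20*1/7)) = 46*(0 + (-7/18 - 20/7)) = 46*(0 - 409/126) = 46*(-409/126) = -9407/63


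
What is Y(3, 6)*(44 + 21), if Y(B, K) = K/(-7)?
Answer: -390/7 ≈ -55.714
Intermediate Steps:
Y(B, K) = -K/7 (Y(B, K) = K*(-⅐) = -K/7)
Y(3, 6)*(44 + 21) = (-⅐*6)*(44 + 21) = -6/7*65 = -390/7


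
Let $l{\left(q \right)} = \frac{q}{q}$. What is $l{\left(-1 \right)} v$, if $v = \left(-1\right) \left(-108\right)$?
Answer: $108$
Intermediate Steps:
$v = 108$
$l{\left(q \right)} = 1$
$l{\left(-1 \right)} v = 1 \cdot 108 = 108$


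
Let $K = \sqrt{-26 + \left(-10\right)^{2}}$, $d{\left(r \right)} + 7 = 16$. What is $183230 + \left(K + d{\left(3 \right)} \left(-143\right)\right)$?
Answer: $181943 + \sqrt{74} \approx 1.8195 \cdot 10^{5}$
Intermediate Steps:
$d{\left(r \right)} = 9$ ($d{\left(r \right)} = -7 + 16 = 9$)
$K = \sqrt{74}$ ($K = \sqrt{-26 + 100} = \sqrt{74} \approx 8.6023$)
$183230 + \left(K + d{\left(3 \right)} \left(-143\right)\right) = 183230 + \left(\sqrt{74} + 9 \left(-143\right)\right) = 183230 - \left(1287 - \sqrt{74}\right) = 181943 + \sqrt{74}$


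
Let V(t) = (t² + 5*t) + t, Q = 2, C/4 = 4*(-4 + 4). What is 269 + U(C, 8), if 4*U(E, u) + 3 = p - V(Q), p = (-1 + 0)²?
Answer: 529/2 ≈ 264.50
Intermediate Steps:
C = 0 (C = 4*(4*(-4 + 4)) = 4*(4*0) = 4*0 = 0)
p = 1 (p = (-1)² = 1)
V(t) = t² + 6*t
U(E, u) = -9/2 (U(E, u) = -¾ + (1 - 2*(6 + 2))/4 = -¾ + (1 - 2*8)/4 = -¾ + (1 - 1*16)/4 = -¾ + (1 - 16)/4 = -¾ + (¼)*(-15) = -¾ - 15/4 = -9/2)
269 + U(C, 8) = 269 - 9/2 = 529/2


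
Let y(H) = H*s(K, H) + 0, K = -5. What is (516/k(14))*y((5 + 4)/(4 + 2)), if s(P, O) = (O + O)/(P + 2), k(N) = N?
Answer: -387/7 ≈ -55.286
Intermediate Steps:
s(P, O) = 2*O/(2 + P) (s(P, O) = (2*O)/(2 + P) = 2*O/(2 + P))
y(H) = -2*H²/3 (y(H) = H*(2*H/(2 - 5)) + 0 = H*(2*H/(-3)) + 0 = H*(2*H*(-⅓)) + 0 = H*(-2*H/3) + 0 = -2*H²/3 + 0 = -2*H²/3)
(516/k(14))*y((5 + 4)/(4 + 2)) = (516/14)*(-2*(5 + 4)²/(4 + 2)²/3) = (516*(1/14))*(-2*(9/6)²/3) = 258*(-2*(9*(⅙))²/3)/7 = 258*(-2*(3/2)²/3)/7 = 258*(-⅔*9/4)/7 = (258/7)*(-3/2) = -387/7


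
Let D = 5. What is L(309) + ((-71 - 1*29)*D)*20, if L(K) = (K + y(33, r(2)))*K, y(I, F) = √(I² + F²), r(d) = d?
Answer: 85481 + 309*√1093 ≈ 95697.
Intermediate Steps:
y(I, F) = √(F² + I²)
L(K) = K*(K + √1093) (L(K) = (K + √(2² + 33²))*K = (K + √(4 + 1089))*K = (K + √1093)*K = K*(K + √1093))
L(309) + ((-71 - 1*29)*D)*20 = 309*(309 + √1093) + ((-71 - 1*29)*5)*20 = (95481 + 309*√1093) + ((-71 - 29)*5)*20 = (95481 + 309*√1093) - 100*5*20 = (95481 + 309*√1093) - 500*20 = (95481 + 309*√1093) - 10000 = 85481 + 309*√1093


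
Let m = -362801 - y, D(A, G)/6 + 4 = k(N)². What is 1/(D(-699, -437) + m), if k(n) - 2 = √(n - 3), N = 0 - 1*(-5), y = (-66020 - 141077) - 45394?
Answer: -18383/2027607942 - 2*√2/1013803971 ≈ -9.0691e-6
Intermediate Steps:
y = -252491 (y = -207097 - 45394 = -252491)
N = 5 (N = 0 + 5 = 5)
k(n) = 2 + √(-3 + n) (k(n) = 2 + √(n - 3) = 2 + √(-3 + n))
D(A, G) = -24 + 6*(2 + √2)² (D(A, G) = -24 + 6*(2 + √(-3 + 5))² = -24 + 6*(2 + √2)²)
m = -110310 (m = -362801 - 1*(-252491) = -362801 + 252491 = -110310)
1/(D(-699, -437) + m) = 1/((12 + 24*√2) - 110310) = 1/(-110298 + 24*√2)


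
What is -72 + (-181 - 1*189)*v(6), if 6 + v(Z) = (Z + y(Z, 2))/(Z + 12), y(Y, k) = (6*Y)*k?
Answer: 1634/3 ≈ 544.67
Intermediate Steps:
y(Y, k) = 6*Y*k
v(Z) = -6 + 13*Z/(12 + Z) (v(Z) = -6 + (Z + 6*Z*2)/(Z + 12) = -6 + (Z + 12*Z)/(12 + Z) = -6 + (13*Z)/(12 + Z) = -6 + 13*Z/(12 + Z))
-72 + (-181 - 1*189)*v(6) = -72 + (-181 - 1*189)*((-72 + 7*6)/(12 + 6)) = -72 + (-181 - 189)*((-72 + 42)/18) = -72 - 185*(-30)/9 = -72 - 370*(-5/3) = -72 + 1850/3 = 1634/3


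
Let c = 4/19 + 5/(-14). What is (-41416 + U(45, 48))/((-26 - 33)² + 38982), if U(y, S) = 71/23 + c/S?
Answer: -4053827531/4156618144 ≈ -0.97527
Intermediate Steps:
c = -39/266 (c = 4*(1/19) + 5*(-1/14) = 4/19 - 5/14 = -39/266 ≈ -0.14662)
U(y, S) = 71/23 - 39/(266*S)
(-41416 + U(45, 48))/((-26 - 33)² + 38982) = (-41416 + (1/6118)*(-897 + 18886*48)/48)/((-26 - 33)² + 38982) = (-41416 + (1/6118)*(1/48)*(-897 + 906528))/((-59)² + 38982) = (-41416 + (1/6118)*(1/48)*905631)/(3481 + 38982) = (-41416 + 301877/97888)/42463 = -4053827531/97888*1/42463 = -4053827531/4156618144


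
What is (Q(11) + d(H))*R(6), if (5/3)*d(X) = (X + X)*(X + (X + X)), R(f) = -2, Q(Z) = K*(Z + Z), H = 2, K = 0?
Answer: -144/5 ≈ -28.800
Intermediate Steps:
Q(Z) = 0 (Q(Z) = 0*(Z + Z) = 0*(2*Z) = 0)
d(X) = 18*X²/5 (d(X) = 3*((X + X)*(X + (X + X)))/5 = 3*((2*X)*(X + 2*X))/5 = 3*((2*X)*(3*X))/5 = 3*(6*X²)/5 = 18*X²/5)
(Q(11) + d(H))*R(6) = (0 + (18/5)*2²)*(-2) = (0 + (18/5)*4)*(-2) = (0 + 72/5)*(-2) = (72/5)*(-2) = -144/5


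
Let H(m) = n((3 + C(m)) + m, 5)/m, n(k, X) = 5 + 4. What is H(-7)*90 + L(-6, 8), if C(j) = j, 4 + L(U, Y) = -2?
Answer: -852/7 ≈ -121.71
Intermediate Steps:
L(U, Y) = -6 (L(U, Y) = -4 - 2 = -6)
n(k, X) = 9
H(m) = 9/m
H(-7)*90 + L(-6, 8) = (9/(-7))*90 - 6 = (9*(-1/7))*90 - 6 = -9/7*90 - 6 = -810/7 - 6 = -852/7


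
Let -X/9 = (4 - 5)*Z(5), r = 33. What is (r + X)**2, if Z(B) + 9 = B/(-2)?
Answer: 19881/4 ≈ 4970.3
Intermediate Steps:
Z(B) = -9 - B/2 (Z(B) = -9 + B/(-2) = -9 + B*(-1/2) = -9 - B/2)
X = -207/2 (X = -9*(4 - 5)*(-9 - 1/2*5) = -(-9)*(-9 - 5/2) = -(-9)*(-23)/2 = -9*23/2 = -207/2 ≈ -103.50)
(r + X)**2 = (33 - 207/2)**2 = (-141/2)**2 = 19881/4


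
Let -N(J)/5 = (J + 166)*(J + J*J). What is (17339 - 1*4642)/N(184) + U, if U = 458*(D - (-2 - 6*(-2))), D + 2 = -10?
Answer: -600227332697/59570000 ≈ -10076.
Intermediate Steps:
D = -12 (D = -2 - 10 = -12)
N(J) = -5*(166 + J)*(J + J²) (N(J) = -5*(J + 166)*(J + J*J) = -5*(166 + J)*(J + J²))
U = -10076 (U = 458*(-12 - (-2 - 6*(-2))) = 458*(-12 - (-2 - 1*(-12))) = 458*(-12 - (-2 + 12)) = 458*(-12 - 1*10) = 458*(-12 - 10) = 458*(-22) = -10076)
(17339 - 1*4642)/N(184) + U = (17339 - 1*4642)/((-5*184*(166 + 184² + 167*184))) - 10076 = (17339 - 4642)/((-5*184*(166 + 33856 + 30728))) - 10076 = 12697/((-5*184*64750)) - 10076 = 12697/(-59570000) - 10076 = 12697*(-1/59570000) - 10076 = -12697/59570000 - 10076 = -600227332697/59570000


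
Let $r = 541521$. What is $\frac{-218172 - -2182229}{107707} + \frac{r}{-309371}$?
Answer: $\frac{549296675800}{33321422297} \approx 16.485$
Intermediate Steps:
$\frac{-218172 - -2182229}{107707} + \frac{r}{-309371} = \frac{-218172 - -2182229}{107707} + \frac{541521}{-309371} = \left(-218172 + 2182229\right) \frac{1}{107707} + 541521 \left(- \frac{1}{309371}\right) = 1964057 \cdot \frac{1}{107707} - \frac{541521}{309371} = \frac{1964057}{107707} - \frac{541521}{309371} = \frac{549296675800}{33321422297}$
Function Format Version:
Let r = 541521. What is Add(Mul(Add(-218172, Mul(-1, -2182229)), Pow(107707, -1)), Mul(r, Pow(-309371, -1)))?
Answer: Rational(549296675800, 33321422297) ≈ 16.485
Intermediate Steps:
Add(Mul(Add(-218172, Mul(-1, -2182229)), Pow(107707, -1)), Mul(r, Pow(-309371, -1))) = Add(Mul(Add(-218172, Mul(-1, -2182229)), Pow(107707, -1)), Mul(541521, Pow(-309371, -1))) = Add(Mul(Add(-218172, 2182229), Rational(1, 107707)), Mul(541521, Rational(-1, 309371))) = Add(Mul(1964057, Rational(1, 107707)), Rational(-541521, 309371)) = Add(Rational(1964057, 107707), Rational(-541521, 309371)) = Rational(549296675800, 33321422297)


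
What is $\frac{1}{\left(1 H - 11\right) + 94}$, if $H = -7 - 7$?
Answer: $\frac{1}{69} \approx 0.014493$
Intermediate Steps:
$H = -14$
$\frac{1}{\left(1 H - 11\right) + 94} = \frac{1}{\left(1 \left(-14\right) - 11\right) + 94} = \frac{1}{\left(-14 - 11\right) + 94} = \frac{1}{-25 + 94} = \frac{1}{69}$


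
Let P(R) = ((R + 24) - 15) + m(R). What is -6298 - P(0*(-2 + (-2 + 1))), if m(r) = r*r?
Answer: -6307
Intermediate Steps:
m(r) = r²
P(R) = 9 + R + R² (P(R) = ((R + 24) - 15) + R² = ((24 + R) - 15) + R² = (9 + R) + R² = 9 + R + R²)
-6298 - P(0*(-2 + (-2 + 1))) = -6298 - (9 + 0*(-2 + (-2 + 1)) + (0*(-2 + (-2 + 1)))²) = -6298 - (9 + 0*(-2 - 1) + (0*(-2 - 1))²) = -6298 - (9 + 0*(-3) + (0*(-3))²) = -6298 - (9 + 0 + 0²) = -6298 - (9 + 0 + 0) = -6298 - 1*9 = -6298 - 9 = -6307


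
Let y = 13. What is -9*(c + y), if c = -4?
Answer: -81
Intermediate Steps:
-9*(c + y) = -9*(-4 + 13) = -9*9 = -81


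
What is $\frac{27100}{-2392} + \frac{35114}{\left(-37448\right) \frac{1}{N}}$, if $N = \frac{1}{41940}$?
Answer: $- \frac{2660156696543}{234800083440} \approx -11.329$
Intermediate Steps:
$N = \frac{1}{41940} \approx 2.3844 \cdot 10^{-5}$
$\frac{27100}{-2392} + \frac{35114}{\left(-37448\right) \frac{1}{N}} = \frac{27100}{-2392} + \frac{35114}{\left(-37448\right) \frac{1}{\frac{1}{41940}}} = 27100 \left(- \frac{1}{2392}\right) + \frac{35114}{\left(-37448\right) 41940} = - \frac{6775}{598} + \frac{35114}{-1570569120} = - \frac{6775}{598} + 35114 \left(- \frac{1}{1570569120}\right) = - \frac{6775}{598} - \frac{17557}{785284560} = - \frac{2660156696543}{234800083440}$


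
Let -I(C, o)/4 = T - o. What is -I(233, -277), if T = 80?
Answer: 1428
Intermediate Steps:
I(C, o) = -320 + 4*o (I(C, o) = -4*(80 - o) = -320 + 4*o)
-I(233, -277) = -(-320 + 4*(-277)) = -(-320 - 1108) = -1*(-1428) = 1428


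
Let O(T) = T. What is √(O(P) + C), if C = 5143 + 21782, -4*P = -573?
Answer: √108273/2 ≈ 164.52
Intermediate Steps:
P = 573/4 (P = -¼*(-573) = 573/4 ≈ 143.25)
C = 26925
√(O(P) + C) = √(573/4 + 26925) = √(108273/4) = √108273/2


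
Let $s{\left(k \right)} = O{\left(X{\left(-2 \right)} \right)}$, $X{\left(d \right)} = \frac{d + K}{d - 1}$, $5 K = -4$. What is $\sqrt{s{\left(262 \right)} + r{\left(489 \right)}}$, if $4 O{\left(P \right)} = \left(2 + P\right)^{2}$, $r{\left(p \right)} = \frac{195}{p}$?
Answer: $\frac{\sqrt{15243271}}{2445} \approx 1.5968$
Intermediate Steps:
$K = - \frac{4}{5}$ ($K = \frac{1}{5} \left(-4\right) = - \frac{4}{5} \approx -0.8$)
$X{\left(d \right)} = \frac{- \frac{4}{5} + d}{-1 + d}$ ($X{\left(d \right)} = \frac{d - \frac{4}{5}}{d - 1} = \frac{- \frac{4}{5} + d}{-1 + d}$)
$O{\left(P \right)} = \frac{\left(2 + P\right)^{2}}{4}$
$s{\left(k \right)} = \frac{484}{225}$ ($s{\left(k \right)} = \frac{\left(2 + \frac{- \frac{4}{5} - 2}{-1 - 2}\right)^{2}}{4} = \frac{\left(2 + \frac{1}{-3} \left(- \frac{14}{5}\right)\right)^{2}}{4} = \frac{\left(2 - - \frac{14}{15}\right)^{2}}{4} = \frac{\left(2 + \frac{14}{15}\right)^{2}}{4} = \frac{\left(\frac{44}{15}\right)^{2}}{4} = \frac{1}{4} \cdot \frac{1936}{225} = \frac{484}{225}$)
$\sqrt{s{\left(262 \right)} + r{\left(489 \right)}} = \sqrt{\frac{484}{225} + \frac{195}{489}} = \sqrt{\frac{484}{225} + 195 \cdot \frac{1}{489}} = \sqrt{\frac{484}{225} + \frac{65}{163}} = \sqrt{\frac{93517}{36675}} = \frac{\sqrt{15243271}}{2445}$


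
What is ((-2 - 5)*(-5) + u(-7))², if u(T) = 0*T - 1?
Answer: 1156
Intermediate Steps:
u(T) = -1 (u(T) = 0 - 1 = -1)
((-2 - 5)*(-5) + u(-7))² = ((-2 - 5)*(-5) - 1)² = (-7*(-5) - 1)² = (35 - 1)² = 34² = 1156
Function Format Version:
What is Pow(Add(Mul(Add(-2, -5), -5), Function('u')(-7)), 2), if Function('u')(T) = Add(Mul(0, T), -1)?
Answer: 1156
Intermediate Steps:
Function('u')(T) = -1 (Function('u')(T) = Add(0, -1) = -1)
Pow(Add(Mul(Add(-2, -5), -5), Function('u')(-7)), 2) = Pow(Add(Mul(Add(-2, -5), -5), -1), 2) = Pow(Add(Mul(-7, -5), -1), 2) = Pow(Add(35, -1), 2) = Pow(34, 2) = 1156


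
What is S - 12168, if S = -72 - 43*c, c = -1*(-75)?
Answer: -15465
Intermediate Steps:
c = 75
S = -3297 (S = -72 - 43*75 = -72 - 3225 = -3297)
S - 12168 = -3297 - 12168 = -15465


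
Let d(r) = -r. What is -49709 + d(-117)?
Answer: -49592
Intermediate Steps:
-49709 + d(-117) = -49709 - 1*(-117) = -49709 + 117 = -49592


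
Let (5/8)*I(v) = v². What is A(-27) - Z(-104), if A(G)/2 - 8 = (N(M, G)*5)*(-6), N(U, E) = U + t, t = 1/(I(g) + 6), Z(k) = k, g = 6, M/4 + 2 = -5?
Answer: 95350/53 ≈ 1799.1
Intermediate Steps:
M = -28 (M = -8 + 4*(-5) = -8 - 20 = -28)
I(v) = 8*v²/5
t = 5/318 (t = 1/((8/5)*6² + 6) = 1/((8/5)*36 + 6) = 1/(288/5 + 6) = 1/(318/5) = 5/318 ≈ 0.015723)
N(U, E) = 5/318 + U (N(U, E) = U + 5/318 = 5/318 + U)
A(G) = 89838/53 (A(G) = 16 + 2*(((5/318 - 28)*5)*(-6)) = 16 + 2*(-8899/318*5*(-6)) = 16 + 2*(-44495/318*(-6)) = 16 + 2*(44495/53) = 16 + 88990/53 = 89838/53)
A(-27) - Z(-104) = 89838/53 - 1*(-104) = 89838/53 + 104 = 95350/53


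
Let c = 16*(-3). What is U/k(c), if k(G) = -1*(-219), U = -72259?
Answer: -72259/219 ≈ -329.95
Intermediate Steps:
c = -48
k(G) = 219
U/k(c) = -72259/219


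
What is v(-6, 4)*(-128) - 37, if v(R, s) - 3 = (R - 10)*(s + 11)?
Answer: 30299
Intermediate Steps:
v(R, s) = 3 + (-10 + R)*(11 + s) (v(R, s) = 3 + (R - 10)*(s + 11) = 3 + (-10 + R)*(11 + s))
v(-6, 4)*(-128) - 37 = (-107 - 10*4 + 11*(-6) - 6*4)*(-128) - 37 = (-107 - 40 - 66 - 24)*(-128) - 37 = -237*(-128) - 37 = 30336 - 37 = 30299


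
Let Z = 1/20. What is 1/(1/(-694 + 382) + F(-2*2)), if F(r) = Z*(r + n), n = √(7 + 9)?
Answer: -312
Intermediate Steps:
n = 4 (n = √16 = 4)
Z = 1/20 ≈ 0.050000
F(r) = ⅕ + r/20 (F(r) = (r + 4)/20 = (4 + r)/20 = ⅕ + r/20)
1/(1/(-694 + 382) + F(-2*2)) = 1/(1/(-694 + 382) + (⅕ + (-2*2)/20)) = 1/(1/(-312) + (⅕ + (1/20)*(-4))) = 1/(-1/312 + (⅕ - ⅕)) = 1/(-1/312 + 0) = 1/(-1/312) = -312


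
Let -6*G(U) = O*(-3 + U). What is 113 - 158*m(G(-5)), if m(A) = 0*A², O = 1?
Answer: 113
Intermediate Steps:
G(U) = ½ - U/6 (G(U) = -(-3 + U)/6 = ½ - U/6)
m(A) = 0
113 - 158*m(G(-5)) = 113 - 158*0 = 113 + 0 = 113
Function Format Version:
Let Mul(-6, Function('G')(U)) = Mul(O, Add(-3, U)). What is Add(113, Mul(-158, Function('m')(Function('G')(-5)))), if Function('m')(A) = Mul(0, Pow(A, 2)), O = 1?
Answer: 113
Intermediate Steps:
Function('G')(U) = Add(Rational(1, 2), Mul(Rational(-1, 6), U)) (Function('G')(U) = Mul(Rational(-1, 6), Mul(1, Add(-3, U))) = Mul(Rational(-1, 6), Add(-3, U)) = Add(Rational(1, 2), Mul(Rational(-1, 6), U)))
Function('m')(A) = 0
Add(113, Mul(-158, Function('m')(Function('G')(-5)))) = Add(113, Mul(-158, 0)) = Add(113, 0) = 113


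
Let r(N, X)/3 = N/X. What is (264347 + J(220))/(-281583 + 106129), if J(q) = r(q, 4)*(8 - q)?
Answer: -229367/175454 ≈ -1.3073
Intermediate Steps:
r(N, X) = 3*N/X (r(N, X) = 3*(N/X) = 3*N/X)
J(q) = 3*q*(8 - q)/4 (J(q) = (3*q/4)*(8 - q) = 3*q*(8 - q)/4)
(264347 + J(220))/(-281583 + 106129) = (264347 + (3/4)*220*(8 - 1*220))/(-281583 + 106129) = (264347 + (3/4)*220*(8 - 220))/(-175454) = (264347 + (3/4)*220*(-212))*(-1/175454) = (264347 - 34980)*(-1/175454) = 229367*(-1/175454) = -229367/175454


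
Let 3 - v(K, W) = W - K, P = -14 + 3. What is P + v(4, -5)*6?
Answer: 61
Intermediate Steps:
P = -11
v(K, W) = 3 + K - W (v(K, W) = 3 - (W - K) = 3 + (K - W) = 3 + K - W)
P + v(4, -5)*6 = -11 + (3 + 4 - 1*(-5))*6 = -11 + (3 + 4 + 5)*6 = -11 + 12*6 = -11 + 72 = 61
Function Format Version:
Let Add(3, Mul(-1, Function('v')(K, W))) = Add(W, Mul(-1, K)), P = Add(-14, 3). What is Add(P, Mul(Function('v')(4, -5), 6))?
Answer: 61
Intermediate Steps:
P = -11
Function('v')(K, W) = Add(3, K, Mul(-1, W)) (Function('v')(K, W) = Add(3, Mul(-1, Add(W, Mul(-1, K)))) = Add(3, Add(K, Mul(-1, W))) = Add(3, K, Mul(-1, W)))
Add(P, Mul(Function('v')(4, -5), 6)) = Add(-11, Mul(Add(3, 4, Mul(-1, -5)), 6)) = Add(-11, Mul(Add(3, 4, 5), 6)) = Add(-11, Mul(12, 6)) = Add(-11, 72) = 61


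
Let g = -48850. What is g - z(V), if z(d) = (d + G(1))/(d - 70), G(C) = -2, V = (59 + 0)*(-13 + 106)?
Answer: -264625935/5417 ≈ -48851.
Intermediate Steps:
V = 5487 (V = 59*93 = 5487)
z(d) = (-2 + d)/(-70 + d) (z(d) = (d - 2)/(d - 70) = (-2 + d)/(-70 + d))
g - z(V) = -48850 - (-2 + 5487)/(-70 + 5487) = -48850 - 5485/5417 = -264625935/5417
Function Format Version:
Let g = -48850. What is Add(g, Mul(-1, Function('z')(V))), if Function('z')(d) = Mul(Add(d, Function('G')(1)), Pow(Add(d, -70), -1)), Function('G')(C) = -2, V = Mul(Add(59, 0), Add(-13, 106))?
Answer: Rational(-264625935, 5417) ≈ -48851.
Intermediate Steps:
V = 5487 (V = Mul(59, 93) = 5487)
Function('z')(d) = Mul(Pow(Add(-70, d), -1), Add(-2, d)) (Function('z')(d) = Mul(Add(d, -2), Pow(Add(d, -70), -1)) = Mul(Add(-2, d), Pow(Add(-70, d), -1)) = Mul(Pow(Add(-70, d), -1), Add(-2, d)))
Add(g, Mul(-1, Function('z')(V))) = Add(-48850, Mul(-1, Mul(Pow(Add(-70, 5487), -1), Add(-2, 5487)))) = Add(-48850, Mul(-1, Mul(Pow(5417, -1), 5485))) = Add(-48850, Mul(-1, Mul(Rational(1, 5417), 5485))) = Add(-48850, Mul(-1, Rational(5485, 5417))) = Add(-48850, Rational(-5485, 5417)) = Rational(-264625935, 5417)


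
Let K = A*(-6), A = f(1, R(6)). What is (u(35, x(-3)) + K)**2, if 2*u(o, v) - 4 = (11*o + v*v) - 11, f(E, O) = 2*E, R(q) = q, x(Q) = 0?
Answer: 31329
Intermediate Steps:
u(o, v) = -7/2 + v**2/2 + 11*o/2 (u(o, v) = 2 + ((11*o + v*v) - 11)/2 = 2 + ((11*o + v**2) - 11)/2 = 2 + ((v**2 + 11*o) - 11)/2 = 2 + (-11 + v**2 + 11*o)/2 = 2 + (-11/2 + v**2/2 + 11*o/2) = -7/2 + v**2/2 + 11*o/2)
A = 2 (A = 2*1 = 2)
K = -12 (K = 2*(-6) = -12)
(u(35, x(-3)) + K)**2 = ((-7/2 + (1/2)*0**2 + (11/2)*35) - 12)**2 = ((-7/2 + (1/2)*0 + 385/2) - 12)**2 = ((-7/2 + 0 + 385/2) - 12)**2 = (189 - 12)**2 = 177**2 = 31329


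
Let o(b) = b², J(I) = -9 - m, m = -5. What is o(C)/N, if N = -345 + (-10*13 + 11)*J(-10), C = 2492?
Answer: 6210064/131 ≈ 47405.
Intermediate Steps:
J(I) = -4 (J(I) = -9 - 1*(-5) = -9 + 5 = -4)
N = 131 (N = -345 + (-10*13 + 11)*(-4) = -345 + (-130 + 11)*(-4) = -345 - 119*(-4) = -345 + 476 = 131)
o(C)/N = 2492²/131 = 6210064*(1/131) = 6210064/131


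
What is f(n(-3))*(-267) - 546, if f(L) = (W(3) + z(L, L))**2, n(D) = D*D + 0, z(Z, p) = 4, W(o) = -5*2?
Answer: -10158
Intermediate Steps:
W(o) = -10
n(D) = D**2 (n(D) = D**2 + 0 = D**2)
f(L) = 36 (f(L) = (-10 + 4)**2 = (-6)**2 = 36)
f(n(-3))*(-267) - 546 = 36*(-267) - 546 = -9612 - 546 = -10158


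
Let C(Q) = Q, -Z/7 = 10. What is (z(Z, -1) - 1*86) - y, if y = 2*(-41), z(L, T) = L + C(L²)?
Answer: 4826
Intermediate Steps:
Z = -70 (Z = -7*10 = -70)
z(L, T) = L + L²
y = -82
(z(Z, -1) - 1*86) - y = (-70*(1 - 70) - 1*86) - 1*(-82) = (-70*(-69) - 86) + 82 = (4830 - 86) + 82 = 4744 + 82 = 4826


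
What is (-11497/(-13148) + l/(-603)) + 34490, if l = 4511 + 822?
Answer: 273381949967/7928244 ≈ 34482.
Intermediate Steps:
l = 5333
(-11497/(-13148) + l/(-603)) + 34490 = (-11497/(-13148) + 5333/(-603)) + 34490 = (-11497*(-1/13148) + 5333*(-1/603)) + 34490 = (11497/13148 - 5333/603) + 34490 = -63185593/7928244 + 34490 = 273381949967/7928244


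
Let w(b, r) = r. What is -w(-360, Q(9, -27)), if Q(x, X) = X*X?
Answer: -729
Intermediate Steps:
Q(x, X) = X²
-w(-360, Q(9, -27)) = -1*(-27)² = -1*729 = -729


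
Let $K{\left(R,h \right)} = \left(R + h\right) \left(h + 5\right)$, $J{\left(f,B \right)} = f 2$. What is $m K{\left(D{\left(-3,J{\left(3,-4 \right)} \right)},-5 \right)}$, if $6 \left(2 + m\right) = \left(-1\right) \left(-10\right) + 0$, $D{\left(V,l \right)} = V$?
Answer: $0$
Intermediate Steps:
$J{\left(f,B \right)} = 2 f$
$K{\left(R,h \right)} = \left(5 + h\right) \left(R + h\right)$ ($K{\left(R,h \right)} = \left(R + h\right) \left(5 + h\right) = \left(5 + h\right) \left(R + h\right)$)
$m = - \frac{1}{3}$ ($m = -2 + \frac{\left(-1\right) \left(-10\right) + 0}{6} = -2 + \frac{10 + 0}{6} = -2 + \frac{1}{6} \cdot 10 = -2 + \frac{5}{3} = - \frac{1}{3} \approx -0.33333$)
$m K{\left(D{\left(-3,J{\left(3,-4 \right)} \right)},-5 \right)} = - \frac{\left(-5\right)^{2} + 5 \left(-3\right) + 5 \left(-5\right) - -15}{3} = - \frac{25 - 15 - 25 + 15}{3} = \left(- \frac{1}{3}\right) 0 = 0$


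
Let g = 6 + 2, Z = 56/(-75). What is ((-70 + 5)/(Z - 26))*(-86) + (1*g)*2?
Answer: -193577/1003 ≈ -193.00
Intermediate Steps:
Z = -56/75 (Z = 56*(-1/75) = -56/75 ≈ -0.74667)
g = 8
((-70 + 5)/(Z - 26))*(-86) + (1*g)*2 = ((-70 + 5)/(-56/75 - 26))*(-86) + (1*8)*2 = -65/(-2006/75)*(-86) + 8*2 = -65*(-75/2006)*(-86) + 16 = (4875/2006)*(-86) + 16 = -209625/1003 + 16 = -193577/1003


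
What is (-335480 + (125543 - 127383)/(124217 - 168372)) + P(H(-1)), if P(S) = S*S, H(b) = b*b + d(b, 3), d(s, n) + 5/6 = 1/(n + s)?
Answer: -26663576284/79479 ≈ -3.3548e+5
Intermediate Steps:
d(s, n) = -⅚ + 1/(n + s)
H(b) = b² + (-9 - 5*b)/(6*(3 + b)) (H(b) = b*b + (6 - 5*3 - 5*b)/(6*(3 + b)) = b² + (6 - 15 - 5*b)/(6*(3 + b)) = b² + (-9 - 5*b)/(6*(3 + b)))
P(S) = S²
(-335480 + (125543 - 127383)/(124217 - 168372)) + P(H(-1)) = (-335480 + (125543 - 127383)/(124217 - 168372)) + ((-9 - 5*(-1) + 6*(-1)²*(3 - 1))/(6*(3 - 1)))² = (-335480 - 1840/(-44155)) + ((⅙)*(-9 + 5 + 6*1*2)/2)² = (-335480 - 1840*(-1/44155)) + ((⅙)*(½)*(-9 + 5 + 12))² = (-335480 + 368/8831) + ((⅙)*(½)*8)² = -2962623512/8831 + (⅔)² = -2962623512/8831 + 4/9 = -26663576284/79479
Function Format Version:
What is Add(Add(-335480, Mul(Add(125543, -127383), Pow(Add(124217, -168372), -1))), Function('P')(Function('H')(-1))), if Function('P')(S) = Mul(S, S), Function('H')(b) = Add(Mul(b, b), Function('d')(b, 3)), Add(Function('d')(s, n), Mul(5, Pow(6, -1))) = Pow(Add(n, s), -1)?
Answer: Rational(-26663576284, 79479) ≈ -3.3548e+5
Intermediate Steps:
Function('d')(s, n) = Add(Rational(-5, 6), Pow(Add(n, s), -1))
Function('H')(b) = Add(Pow(b, 2), Mul(Rational(1, 6), Pow(Add(3, b), -1), Add(-9, Mul(-5, b)))) (Function('H')(b) = Add(Mul(b, b), Mul(Rational(1, 6), Pow(Add(3, b), -1), Add(6, Mul(-5, 3), Mul(-5, b)))) = Add(Pow(b, 2), Mul(Rational(1, 6), Pow(Add(3, b), -1), Add(6, -15, Mul(-5, b)))) = Add(Pow(b, 2), Mul(Rational(1, 6), Pow(Add(3, b), -1), Add(-9, Mul(-5, b)))))
Function('P')(S) = Pow(S, 2)
Add(Add(-335480, Mul(Add(125543, -127383), Pow(Add(124217, -168372), -1))), Function('P')(Function('H')(-1))) = Add(Add(-335480, Mul(Add(125543, -127383), Pow(Add(124217, -168372), -1))), Pow(Mul(Rational(1, 6), Pow(Add(3, -1), -1), Add(-9, Mul(-5, -1), Mul(6, Pow(-1, 2), Add(3, -1)))), 2)) = Add(Add(-335480, Mul(-1840, Pow(-44155, -1))), Pow(Mul(Rational(1, 6), Pow(2, -1), Add(-9, 5, Mul(6, 1, 2))), 2)) = Add(Add(-335480, Mul(-1840, Rational(-1, 44155))), Pow(Mul(Rational(1, 6), Rational(1, 2), Add(-9, 5, 12)), 2)) = Add(Add(-335480, Rational(368, 8831)), Pow(Mul(Rational(1, 6), Rational(1, 2), 8), 2)) = Add(Rational(-2962623512, 8831), Pow(Rational(2, 3), 2)) = Add(Rational(-2962623512, 8831), Rational(4, 9)) = Rational(-26663576284, 79479)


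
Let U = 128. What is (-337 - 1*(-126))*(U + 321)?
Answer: -94739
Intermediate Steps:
(-337 - 1*(-126))*(U + 321) = (-337 - 1*(-126))*(128 + 321) = (-337 + 126)*449 = -211*449 = -94739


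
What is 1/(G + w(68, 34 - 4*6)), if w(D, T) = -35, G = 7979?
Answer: 1/7944 ≈ 0.00012588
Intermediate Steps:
1/(G + w(68, 34 - 4*6)) = 1/(7979 - 35) = 1/7944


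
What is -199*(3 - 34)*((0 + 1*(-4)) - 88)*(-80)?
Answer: 45403840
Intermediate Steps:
-199*(3 - 34)*((0 + 1*(-4)) - 88)*(-80) = -(-6169)*((0 - 4) - 88)*(-80) = -(-6169)*(-4 - 88)*(-80) = -(-6169)*(-92)*(-80) = -199*2852*(-80) = -567548*(-80) = 45403840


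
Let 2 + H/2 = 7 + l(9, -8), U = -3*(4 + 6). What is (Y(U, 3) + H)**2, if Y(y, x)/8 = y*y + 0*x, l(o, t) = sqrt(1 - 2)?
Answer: 51984096 + 28840*I ≈ 5.1984e+7 + 28840.0*I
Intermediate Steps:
U = -30 (U = -3*10 = -30)
l(o, t) = I (l(o, t) = sqrt(-1) = I)
Y(y, x) = 8*y**2 (Y(y, x) = 8*(y*y + 0*x) = 8*(y**2 + 0) = 8*y**2)
H = 10 + 2*I (H = -4 + 2*(7 + I) = -4 + (14 + 2*I) = 10 + 2*I ≈ 10.0 + 2.0*I)
(Y(U, 3) + H)**2 = (8*(-30)**2 + (10 + 2*I))**2 = (8*900 + (10 + 2*I))**2 = (7200 + (10 + 2*I))**2 = (7210 + 2*I)**2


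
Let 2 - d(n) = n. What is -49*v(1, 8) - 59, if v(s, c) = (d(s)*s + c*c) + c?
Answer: -3636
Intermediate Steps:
d(n) = 2 - n
v(s, c) = c + c² + s*(2 - s) (v(s, c) = ((2 - s)*s + c*c) + c = (s*(2 - s) + c²) + c = (c² + s*(2 - s)) + c = c + c² + s*(2 - s))
-49*v(1, 8) - 59 = -49*(8 + 8² - 1*1*(-2 + 1)) - 59 = -49*(8 + 64 - 1*1*(-1)) - 59 = -49*(8 + 64 + 1) - 59 = -49*73 - 59 = -3577 - 59 = -3636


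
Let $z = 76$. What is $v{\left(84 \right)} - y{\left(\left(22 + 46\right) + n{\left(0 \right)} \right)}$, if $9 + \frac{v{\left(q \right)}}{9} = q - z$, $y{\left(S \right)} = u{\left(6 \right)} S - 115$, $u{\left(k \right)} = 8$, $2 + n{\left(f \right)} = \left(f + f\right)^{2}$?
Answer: $-422$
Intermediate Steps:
$n{\left(f \right)} = -2 + 4 f^{2}$ ($n{\left(f \right)} = -2 + \left(f + f\right)^{2} = -2 + \left(2 f\right)^{2} = -2 + 4 f^{2}$)
$y{\left(S \right)} = -115 + 8 S$ ($y{\left(S \right)} = 8 S - 115 = -115 + 8 S$)
$v{\left(q \right)} = -765 + 9 q$ ($v{\left(q \right)} = -81 + 9 \left(q - 76\right) = -81 + 9 \left(-76 + q\right) = -81 + \left(-684 + 9 q\right) = -765 + 9 q$)
$v{\left(84 \right)} - y{\left(\left(22 + 46\right) + n{\left(0 \right)} \right)} = \left(-765 + 9 \cdot 84\right) - \left(-115 + 8 \left(\left(22 + 46\right) - \left(2 - 4 \cdot 0^{2}\right)\right)\right) = \left(-765 + 756\right) - \left(-115 + 8 \left(68 + \left(-2 + 4 \cdot 0\right)\right)\right) = -9 - \left(-115 + 8 \left(68 + \left(-2 + 0\right)\right)\right) = -9 - \left(-115 + 8 \left(68 - 2\right)\right) = -9 - \left(-115 + 8 \cdot 66\right) = -9 - \left(-115 + 528\right) = -9 - 413 = -422$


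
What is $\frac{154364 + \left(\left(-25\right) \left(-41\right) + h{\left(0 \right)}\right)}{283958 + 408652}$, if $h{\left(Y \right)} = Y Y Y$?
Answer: $\frac{155389}{692610} \approx 0.22435$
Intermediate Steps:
$h{\left(Y \right)} = Y^{3}$ ($h{\left(Y \right)} = Y Y^{2} = Y^{3}$)
$\frac{154364 + \left(\left(-25\right) \left(-41\right) + h{\left(0 \right)}\right)}{283958 + 408652} = \frac{154364 + \left(\left(-25\right) \left(-41\right) + 0^{3}\right)}{283958 + 408652} = \frac{154364 + \left(1025 + 0\right)}{692610} = \left(154364 + 1025\right) \frac{1}{692610} = 155389 \cdot \frac{1}{692610} = \frac{155389}{692610}$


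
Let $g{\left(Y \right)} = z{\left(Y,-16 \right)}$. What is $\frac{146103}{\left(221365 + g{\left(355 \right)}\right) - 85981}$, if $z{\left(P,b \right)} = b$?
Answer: $\frac{146103}{135368} \approx 1.0793$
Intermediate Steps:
$g{\left(Y \right)} = -16$
$\frac{146103}{\left(221365 + g{\left(355 \right)}\right) - 85981} = \frac{146103}{\left(221365 - 16\right) - 85981} = \frac{146103}{221349 - 85981} = \frac{146103}{135368}$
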